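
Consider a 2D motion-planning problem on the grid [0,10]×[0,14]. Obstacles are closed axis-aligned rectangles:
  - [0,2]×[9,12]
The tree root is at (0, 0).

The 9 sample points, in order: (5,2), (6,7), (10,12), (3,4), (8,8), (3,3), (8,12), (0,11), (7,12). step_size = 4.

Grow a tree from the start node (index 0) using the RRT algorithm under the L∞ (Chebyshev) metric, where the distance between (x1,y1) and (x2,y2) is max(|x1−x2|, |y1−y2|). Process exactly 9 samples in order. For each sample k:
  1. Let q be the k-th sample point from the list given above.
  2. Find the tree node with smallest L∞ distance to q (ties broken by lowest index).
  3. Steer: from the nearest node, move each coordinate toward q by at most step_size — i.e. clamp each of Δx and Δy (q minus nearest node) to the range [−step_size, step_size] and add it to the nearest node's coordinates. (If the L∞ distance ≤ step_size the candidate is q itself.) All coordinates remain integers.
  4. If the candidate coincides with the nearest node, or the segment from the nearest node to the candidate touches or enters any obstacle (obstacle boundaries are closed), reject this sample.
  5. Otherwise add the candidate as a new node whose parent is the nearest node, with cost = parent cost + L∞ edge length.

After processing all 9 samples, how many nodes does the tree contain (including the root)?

Node count: 9

1. q=(5,2) nearest=0 d=5 new=(4,2) → add node 1 parent=0 cost=4
2. q=(6,7) nearest=1 d=5 new=(6,6) → add node 2 parent=1 cost=8
3. q=(10,12) nearest=2 d=6 new=(10,10) → add node 3 parent=2 cost=12
4. q=(3,4) nearest=1 d=2 new=(3,4) → add node 4 parent=1 cost=6
5. q=(8,8) nearest=2 d=2 new=(8,8) → add node 5 parent=2 cost=10
6. q=(3,3) nearest=1 d=1 new=(3,3) → add node 6 parent=1 cost=5
7. q=(8,12) nearest=3 d=2 new=(8,12) → add node 7 parent=3 cost=14
8. q=(0,11) nearest=2 d=6 new=(2,10) → blocked by [0,2]×[9,12], reject
9. q=(7,12) nearest=7 d=1 new=(7,12) → add node 8 parent=7 cost=15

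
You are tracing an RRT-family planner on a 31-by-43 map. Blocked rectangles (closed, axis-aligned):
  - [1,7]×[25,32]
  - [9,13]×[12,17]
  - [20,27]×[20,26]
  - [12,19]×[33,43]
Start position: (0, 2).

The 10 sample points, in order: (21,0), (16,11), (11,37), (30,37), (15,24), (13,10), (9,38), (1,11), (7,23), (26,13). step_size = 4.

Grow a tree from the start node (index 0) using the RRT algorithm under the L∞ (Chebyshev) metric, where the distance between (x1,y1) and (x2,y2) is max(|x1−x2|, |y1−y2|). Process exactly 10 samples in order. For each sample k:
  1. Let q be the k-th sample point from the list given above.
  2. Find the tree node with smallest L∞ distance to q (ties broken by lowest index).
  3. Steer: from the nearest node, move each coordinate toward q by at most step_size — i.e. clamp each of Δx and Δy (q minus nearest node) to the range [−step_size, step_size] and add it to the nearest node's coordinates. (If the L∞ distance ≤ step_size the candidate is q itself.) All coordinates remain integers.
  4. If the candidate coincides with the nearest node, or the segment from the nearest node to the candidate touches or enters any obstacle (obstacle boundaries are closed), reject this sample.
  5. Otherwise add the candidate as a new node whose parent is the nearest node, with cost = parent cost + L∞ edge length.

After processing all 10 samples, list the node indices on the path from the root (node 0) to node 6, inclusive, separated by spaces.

Path: 0 1 2 3 6

1. q=(21,0) nearest=0 d=21 new=(4,0) → add node 1 parent=0 cost=4
2. q=(16,11) nearest=1 d=12 new=(8,4) → add node 2 parent=1 cost=8
3. q=(11,37) nearest=2 d=33 new=(11,8) → add node 3 parent=2 cost=12
4. q=(30,37) nearest=3 d=29 new=(15,12) → add node 4 parent=3 cost=16
5. q=(15,24) nearest=4 d=12 new=(15,16) → add node 5 parent=4 cost=20
6. q=(13,10) nearest=3 d=2 new=(13,10) → add node 6 parent=3 cost=14
7. q=(9,38) nearest=5 d=22 new=(11,20) → add node 7 parent=5 cost=24
8. q=(1,11) nearest=2 d=7 new=(4,8) → add node 8 parent=2 cost=12
9. q=(7,23) nearest=7 d=4 new=(7,23) → add node 9 parent=7 cost=28
10. q=(26,13) nearest=4 d=11 new=(19,13) → add node 10 parent=4 cost=20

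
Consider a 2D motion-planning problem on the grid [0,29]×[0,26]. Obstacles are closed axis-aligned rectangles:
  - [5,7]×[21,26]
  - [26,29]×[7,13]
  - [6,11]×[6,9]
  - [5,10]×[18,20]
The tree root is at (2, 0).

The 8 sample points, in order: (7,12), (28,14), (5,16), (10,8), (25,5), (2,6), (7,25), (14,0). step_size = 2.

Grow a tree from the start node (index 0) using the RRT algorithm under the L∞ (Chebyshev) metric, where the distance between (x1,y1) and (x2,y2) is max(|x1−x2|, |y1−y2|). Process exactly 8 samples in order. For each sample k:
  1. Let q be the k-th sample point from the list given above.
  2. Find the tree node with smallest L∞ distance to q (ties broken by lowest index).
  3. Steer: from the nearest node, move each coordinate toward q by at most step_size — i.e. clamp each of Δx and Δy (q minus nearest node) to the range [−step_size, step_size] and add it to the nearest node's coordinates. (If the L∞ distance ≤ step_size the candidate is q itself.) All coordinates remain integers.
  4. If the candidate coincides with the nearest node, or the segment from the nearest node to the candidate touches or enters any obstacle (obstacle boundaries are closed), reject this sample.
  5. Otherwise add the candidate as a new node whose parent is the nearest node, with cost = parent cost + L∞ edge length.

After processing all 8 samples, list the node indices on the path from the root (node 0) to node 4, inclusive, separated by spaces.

Path: 0 1 2 4

1. q=(7,12) nearest=0 d=12 new=(4,2) → add node 1 parent=0 cost=2
2. q=(28,14) nearest=1 d=24 new=(6,4) → add node 2 parent=1 cost=4
3. q=(5,16) nearest=2 d=12 new=(5,6) → add node 3 parent=2 cost=6
4. q=(10,8) nearest=2 d=4 new=(8,6) → blocked by [6,11]×[6,9], reject
5. q=(25,5) nearest=2 d=19 new=(8,5) → add node 4 parent=2 cost=6
6. q=(2,6) nearest=3 d=3 new=(3,6) → add node 5 parent=3 cost=8
7. q=(7,25) nearest=3 d=19 new=(7,8) → blocked by [6,11]×[6,9], reject
8. q=(14,0) nearest=4 d=6 new=(10,3) → add node 6 parent=4 cost=8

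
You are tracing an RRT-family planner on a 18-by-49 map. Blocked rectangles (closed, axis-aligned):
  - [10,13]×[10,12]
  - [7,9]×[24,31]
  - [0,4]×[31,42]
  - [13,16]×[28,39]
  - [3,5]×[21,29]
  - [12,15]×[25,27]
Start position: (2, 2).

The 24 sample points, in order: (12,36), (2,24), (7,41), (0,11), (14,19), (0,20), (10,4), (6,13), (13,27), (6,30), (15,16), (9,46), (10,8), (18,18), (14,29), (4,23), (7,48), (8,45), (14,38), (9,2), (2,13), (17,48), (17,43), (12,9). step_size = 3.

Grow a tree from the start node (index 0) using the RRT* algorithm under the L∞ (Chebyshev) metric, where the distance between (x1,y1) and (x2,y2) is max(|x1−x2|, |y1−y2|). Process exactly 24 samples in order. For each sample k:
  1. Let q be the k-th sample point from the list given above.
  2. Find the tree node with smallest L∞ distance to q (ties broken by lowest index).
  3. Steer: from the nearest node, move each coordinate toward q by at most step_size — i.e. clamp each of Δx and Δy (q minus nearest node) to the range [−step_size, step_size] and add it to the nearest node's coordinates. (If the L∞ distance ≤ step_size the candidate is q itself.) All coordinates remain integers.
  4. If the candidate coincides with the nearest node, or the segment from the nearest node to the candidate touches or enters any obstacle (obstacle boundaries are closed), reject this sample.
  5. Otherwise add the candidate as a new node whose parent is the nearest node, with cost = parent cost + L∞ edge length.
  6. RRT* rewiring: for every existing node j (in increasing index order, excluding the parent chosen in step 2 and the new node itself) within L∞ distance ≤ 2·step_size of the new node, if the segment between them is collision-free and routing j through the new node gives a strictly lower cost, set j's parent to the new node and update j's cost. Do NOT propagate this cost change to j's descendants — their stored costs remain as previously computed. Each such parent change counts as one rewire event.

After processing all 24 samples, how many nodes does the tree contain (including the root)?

1. q=(12,36) nearest=0 d=34 new=(5,5) → add node 1 parent=0 cost=3
2. q=(2,24) nearest=1 d=19 new=(2,8) → add node 2 parent=1 cost=6
3. q=(7,41) nearest=2 d=33 new=(5,11) → add node 3 parent=2 cost=9
4. q=(0,11) nearest=2 d=3 new=(0,11) → add node 4 parent=2 cost=9
5. q=(14,19) nearest=3 d=9 new=(8,14) → add node 5 parent=3 cost=12
6. q=(0,20) nearest=5 d=8 new=(5,17) → add node 6 parent=5 cost=15
7. q=(10,4) nearest=1 d=5 new=(8,4) → add node 7 parent=1 cost=6
8. q=(6,13) nearest=3 d=2 new=(6,13) → add node 8 parent=3 cost=11
9. q=(13,27) nearest=6 d=10 new=(8,20) → add node 9 parent=6 cost=18
10. q=(6,30) nearest=9 d=10 new=(6,23) → add node 10 parent=9 cost=21
11. q=(15,16) nearest=5 d=7 new=(11,16) → add node 11 parent=5 cost=15
12. q=(9,46) nearest=10 d=23 new=(9,26) → blocked by [7,9]×[24,31], reject
13. q=(10,8) nearest=7 d=4 new=(10,7) → add node 12 parent=7 cost=9
14. q=(18,18) nearest=11 d=7 new=(14,18) → add node 13 parent=11 cost=18
15. q=(14,29) nearest=10 d=8 new=(9,26) → blocked by [7,9]×[24,31], reject
16. q=(4,23) nearest=10 d=2 new=(4,23) → blocked by [3,5]×[21,29], reject
17. q=(7,48) nearest=10 d=25 new=(7,26) → blocked by [7,9]×[24,31], reject
18. q=(8,45) nearest=10 d=22 new=(8,26) → blocked by [7,9]×[24,31], reject
19. q=(14,38) nearest=10 d=15 new=(9,26) → blocked by [7,9]×[24,31], reject
20. q=(9,2) nearest=7 d=2 new=(9,2) → add node 14 parent=7 cost=8
21. q=(2,13) nearest=4 d=2 new=(2,13) → add node 15 parent=4 cost=11
22. q=(17,48) nearest=10 d=25 new=(9,26) → blocked by [7,9]×[24,31], reject
23. q=(17,43) nearest=10 d=20 new=(9,26) → blocked by [7,9]×[24,31], reject
24. q=(12,9) nearest=12 d=2 new=(12,9) → add node 16 parent=12 cost=11

Node count: 17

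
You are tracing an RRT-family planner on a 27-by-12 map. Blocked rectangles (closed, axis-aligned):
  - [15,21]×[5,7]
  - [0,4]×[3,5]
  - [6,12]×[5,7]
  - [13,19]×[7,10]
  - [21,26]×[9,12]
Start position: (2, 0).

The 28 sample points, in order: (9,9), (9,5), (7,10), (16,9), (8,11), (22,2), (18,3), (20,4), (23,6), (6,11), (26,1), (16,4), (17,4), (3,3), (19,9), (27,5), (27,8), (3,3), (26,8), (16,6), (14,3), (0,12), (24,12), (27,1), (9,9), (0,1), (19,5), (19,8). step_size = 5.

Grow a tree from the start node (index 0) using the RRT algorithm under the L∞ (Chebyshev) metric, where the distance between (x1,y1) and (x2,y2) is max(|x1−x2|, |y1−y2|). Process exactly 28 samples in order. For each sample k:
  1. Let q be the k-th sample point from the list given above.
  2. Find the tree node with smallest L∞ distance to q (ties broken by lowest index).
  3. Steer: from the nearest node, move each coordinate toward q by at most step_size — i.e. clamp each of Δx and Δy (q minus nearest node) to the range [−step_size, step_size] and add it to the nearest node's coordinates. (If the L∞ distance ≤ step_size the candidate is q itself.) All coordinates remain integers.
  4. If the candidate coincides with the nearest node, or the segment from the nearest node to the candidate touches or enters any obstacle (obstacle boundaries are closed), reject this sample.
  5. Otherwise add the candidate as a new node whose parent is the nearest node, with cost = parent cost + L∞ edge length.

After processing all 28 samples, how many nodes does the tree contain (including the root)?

Node count: 12

1. q=(9,9) nearest=0 d=9 new=(7,5) → blocked by [6,12]×[5,7], reject
2. q=(9,5) nearest=0 d=7 new=(7,5) → blocked by [6,12]×[5,7], reject
3. q=(7,10) nearest=0 d=10 new=(7,5) → blocked by [6,12]×[5,7], reject
4. q=(16,9) nearest=0 d=14 new=(7,5) → blocked by [6,12]×[5,7], reject
5. q=(8,11) nearest=0 d=11 new=(7,5) → blocked by [6,12]×[5,7], reject
6. q=(22,2) nearest=0 d=20 new=(7,2) → add node 1 parent=0 cost=5
7. q=(18,3) nearest=1 d=11 new=(12,3) → add node 2 parent=1 cost=10
8. q=(20,4) nearest=2 d=8 new=(17,4) → add node 3 parent=2 cost=15
9. q=(23,6) nearest=3 d=6 new=(22,6) → blocked by [15,21]×[5,7], reject
10. q=(6,11) nearest=2 d=8 new=(7,8) → blocked by [6,12]×[5,7], reject
11. q=(26,1) nearest=3 d=9 new=(22,1) → add node 4 parent=3 cost=20
12. q=(16,4) nearest=3 d=1 new=(16,4) → add node 5 parent=3 cost=16
13. q=(17,4) nearest=3 d=0 → coincident, reject
14. q=(3,3) nearest=0 d=3 new=(3,3) → blocked by [0,4]×[3,5], reject
15. q=(19,9) nearest=3 d=5 new=(19,9) → blocked by [15,21]×[5,7], reject
16. q=(27,5) nearest=4 d=5 new=(27,5) → add node 6 parent=4 cost=25
17. q=(27,8) nearest=6 d=3 new=(27,8) → add node 7 parent=6 cost=28
18. q=(3,3) nearest=0 d=3 new=(3,3) → blocked by [0,4]×[3,5], reject
19. q=(26,8) nearest=7 d=1 new=(26,8) → add node 8 parent=7 cost=29
20. q=(16,6) nearest=3 d=2 new=(16,6) → blocked by [15,21]×[5,7], reject
21. q=(14,3) nearest=2 d=2 new=(14,3) → add node 9 parent=2 cost=12
22. q=(0,12) nearest=1 d=10 new=(2,7) → blocked by [0,4]×[3,5], reject
23. q=(24,12) nearest=7 d=4 new=(24,12) → blocked by [21,26]×[9,12], reject
24. q=(27,1) nearest=6 d=4 new=(27,1) → add node 10 parent=6 cost=29
25. q=(9,9) nearest=2 d=6 new=(9,8) → blocked by [6,12]×[5,7], reject
26. q=(0,1) nearest=0 d=2 new=(0,1) → add node 11 parent=0 cost=2
27. q=(19,5) nearest=3 d=2 new=(19,5) → blocked by [15,21]×[5,7], reject
28. q=(19,8) nearest=3 d=4 new=(19,8) → blocked by [15,21]×[5,7], reject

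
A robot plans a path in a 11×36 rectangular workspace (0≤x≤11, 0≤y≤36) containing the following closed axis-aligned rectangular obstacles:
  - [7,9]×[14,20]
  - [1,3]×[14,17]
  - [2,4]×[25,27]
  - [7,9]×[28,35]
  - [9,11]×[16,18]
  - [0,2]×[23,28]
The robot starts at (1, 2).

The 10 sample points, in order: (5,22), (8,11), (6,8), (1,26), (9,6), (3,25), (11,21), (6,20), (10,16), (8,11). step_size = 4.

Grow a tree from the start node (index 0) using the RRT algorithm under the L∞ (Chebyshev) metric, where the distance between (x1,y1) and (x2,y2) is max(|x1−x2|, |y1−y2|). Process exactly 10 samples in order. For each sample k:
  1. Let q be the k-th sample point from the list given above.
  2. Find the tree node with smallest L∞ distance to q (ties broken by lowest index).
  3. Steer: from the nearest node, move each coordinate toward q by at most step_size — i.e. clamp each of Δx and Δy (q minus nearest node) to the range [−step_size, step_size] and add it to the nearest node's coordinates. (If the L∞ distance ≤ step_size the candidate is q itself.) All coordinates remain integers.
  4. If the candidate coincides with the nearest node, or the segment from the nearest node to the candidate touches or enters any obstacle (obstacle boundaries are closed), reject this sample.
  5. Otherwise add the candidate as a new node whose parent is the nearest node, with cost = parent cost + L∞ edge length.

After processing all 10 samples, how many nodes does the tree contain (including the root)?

Node count: 9

1. q=(5,22) nearest=0 d=20 new=(5,6) → add node 1 parent=0 cost=4
2. q=(8,11) nearest=1 d=5 new=(8,10) → add node 2 parent=1 cost=8
3. q=(6,8) nearest=1 d=2 new=(6,8) → add node 3 parent=1 cost=6
4. q=(1,26) nearest=2 d=16 new=(4,14) → add node 4 parent=2 cost=12
5. q=(9,6) nearest=3 d=3 new=(9,6) → add node 5 parent=3 cost=9
6. q=(3,25) nearest=4 d=11 new=(3,18) → add node 6 parent=4 cost=16
7. q=(11,21) nearest=4 d=7 new=(8,18) → blocked by [7,9]×[14,20], reject
8. q=(6,20) nearest=6 d=3 new=(6,20) → add node 7 parent=6 cost=19
9. q=(10,16) nearest=7 d=4 new=(10,16) → blocked by [7,9]×[14,20], reject
10. q=(8,11) nearest=2 d=1 new=(8,11) → add node 8 parent=2 cost=9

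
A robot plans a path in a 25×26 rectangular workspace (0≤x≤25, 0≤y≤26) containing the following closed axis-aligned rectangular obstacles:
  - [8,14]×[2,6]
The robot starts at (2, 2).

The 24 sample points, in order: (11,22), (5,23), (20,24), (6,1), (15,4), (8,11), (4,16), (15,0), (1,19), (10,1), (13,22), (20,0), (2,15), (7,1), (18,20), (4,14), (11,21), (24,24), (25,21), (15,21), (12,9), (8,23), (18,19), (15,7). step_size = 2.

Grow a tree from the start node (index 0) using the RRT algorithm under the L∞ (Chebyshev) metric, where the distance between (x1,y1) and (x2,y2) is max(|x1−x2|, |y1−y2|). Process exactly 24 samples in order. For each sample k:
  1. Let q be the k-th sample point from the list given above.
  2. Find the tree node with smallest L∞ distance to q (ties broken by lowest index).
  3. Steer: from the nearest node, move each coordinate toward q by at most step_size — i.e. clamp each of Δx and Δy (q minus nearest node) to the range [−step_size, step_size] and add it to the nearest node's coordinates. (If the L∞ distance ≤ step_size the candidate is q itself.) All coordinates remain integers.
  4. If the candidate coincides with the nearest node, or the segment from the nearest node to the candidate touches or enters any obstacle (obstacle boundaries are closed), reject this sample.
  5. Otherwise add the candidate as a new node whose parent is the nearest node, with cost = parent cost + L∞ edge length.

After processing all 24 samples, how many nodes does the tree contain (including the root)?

1. q=(11,22) nearest=0 d=20 new=(4,4) → add node 1 parent=0 cost=2
2. q=(5,23) nearest=1 d=19 new=(5,6) → add node 2 parent=1 cost=4
3. q=(20,24) nearest=2 d=18 new=(7,8) → add node 3 parent=2 cost=6
4. q=(6,1) nearest=1 d=3 new=(6,2) → add node 4 parent=1 cost=4
5. q=(15,4) nearest=3 d=8 new=(9,6) → blocked by [8,14]×[2,6], reject
6. q=(8,11) nearest=3 d=3 new=(8,10) → add node 5 parent=3 cost=8
7. q=(4,16) nearest=5 d=6 new=(6,12) → add node 6 parent=5 cost=10
8. q=(15,0) nearest=3 d=8 new=(9,6) → blocked by [8,14]×[2,6], reject
9. q=(1,19) nearest=6 d=7 new=(4,14) → add node 7 parent=6 cost=12
10. q=(10,1) nearest=4 d=4 new=(8,1) → add node 8 parent=4 cost=6
11. q=(13,22) nearest=7 d=9 new=(6,16) → add node 9 parent=7 cost=14
12. q=(20,0) nearest=5 d=12 new=(10,8) → add node 10 parent=5 cost=10
13. q=(2,15) nearest=7 d=2 new=(2,15) → add node 11 parent=7 cost=14
14. q=(7,1) nearest=4 d=1 new=(7,1) → add node 12 parent=4 cost=5
15. q=(18,20) nearest=5 d=10 new=(10,12) → add node 13 parent=5 cost=10
16. q=(4,14) nearest=7 d=0 → coincident, reject
17. q=(11,21) nearest=9 d=5 new=(8,18) → add node 14 parent=9 cost=16
18. q=(24,24) nearest=13 d=14 new=(12,14) → add node 15 parent=13 cost=12
19. q=(25,21) nearest=15 d=13 new=(14,16) → add node 16 parent=15 cost=14
20. q=(15,21) nearest=16 d=5 new=(15,18) → add node 17 parent=16 cost=16
21. q=(12,9) nearest=10 d=2 new=(12,9) → add node 18 parent=10 cost=12
22. q=(8,23) nearest=14 d=5 new=(8,20) → add node 19 parent=14 cost=18
23. q=(18,19) nearest=17 d=3 new=(17,19) → add node 20 parent=17 cost=18
24. q=(15,7) nearest=18 d=3 new=(14,7) → add node 21 parent=18 cost=14

Node count: 22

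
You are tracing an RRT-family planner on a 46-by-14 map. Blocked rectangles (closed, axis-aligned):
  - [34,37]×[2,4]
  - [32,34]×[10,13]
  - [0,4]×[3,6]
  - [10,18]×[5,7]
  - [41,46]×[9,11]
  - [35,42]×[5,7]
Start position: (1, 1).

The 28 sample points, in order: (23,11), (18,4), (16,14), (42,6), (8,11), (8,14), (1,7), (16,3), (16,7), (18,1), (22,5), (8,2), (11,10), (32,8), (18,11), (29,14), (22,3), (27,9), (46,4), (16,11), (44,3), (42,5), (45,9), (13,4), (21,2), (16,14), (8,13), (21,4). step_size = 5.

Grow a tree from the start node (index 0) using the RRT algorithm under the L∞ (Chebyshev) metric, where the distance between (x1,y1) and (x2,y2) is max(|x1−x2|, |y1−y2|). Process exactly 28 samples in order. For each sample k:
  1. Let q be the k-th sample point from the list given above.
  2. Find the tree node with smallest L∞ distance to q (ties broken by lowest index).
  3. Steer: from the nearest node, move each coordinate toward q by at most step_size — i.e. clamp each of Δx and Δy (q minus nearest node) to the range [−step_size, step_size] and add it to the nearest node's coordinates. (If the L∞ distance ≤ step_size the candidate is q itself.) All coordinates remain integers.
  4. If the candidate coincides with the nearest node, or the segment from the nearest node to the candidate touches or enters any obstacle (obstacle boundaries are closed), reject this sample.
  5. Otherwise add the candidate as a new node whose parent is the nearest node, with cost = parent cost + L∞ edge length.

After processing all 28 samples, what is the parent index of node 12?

Parent of node 12: 8

1. q=(23,11) nearest=0 d=22 new=(6,6) → blocked by [0,4]×[3,6], reject
2. q=(18,4) nearest=0 d=17 new=(6,4) → add node 1 parent=0 cost=5
3. q=(16,14) nearest=1 d=10 new=(11,9) → add node 2 parent=1 cost=10
4. q=(42,6) nearest=2 d=31 new=(16,6) → blocked by [10,18]×[5,7], reject
5. q=(8,11) nearest=2 d=3 new=(8,11) → add node 3 parent=2 cost=13
6. q=(8,14) nearest=3 d=3 new=(8,14) → add node 4 parent=3 cost=16
7. q=(1,7) nearest=1 d=5 new=(1,7) → blocked by [0,4]×[3,6], reject
8. q=(16,3) nearest=2 d=6 new=(16,4) → blocked by [10,18]×[5,7], reject
9. q=(16,7) nearest=2 d=5 new=(16,7) → blocked by [10,18]×[5,7], reject
10. q=(18,1) nearest=2 d=8 new=(16,4) → blocked by [10,18]×[5,7], reject
11. q=(22,5) nearest=2 d=11 new=(16,5) → blocked by [10,18]×[5,7], reject
12. q=(8,2) nearest=1 d=2 new=(8,2) → add node 5 parent=1 cost=7
13. q=(11,10) nearest=2 d=1 new=(11,10) → add node 6 parent=2 cost=11
14. q=(32,8) nearest=2 d=21 new=(16,8) → add node 7 parent=2 cost=15
15. q=(18,11) nearest=7 d=3 new=(18,11) → add node 8 parent=7 cost=18
16. q=(29,14) nearest=8 d=11 new=(23,14) → add node 9 parent=8 cost=23
17. q=(22,3) nearest=7 d=6 new=(21,3) → blocked by [10,18]×[5,7], reject
18. q=(27,9) nearest=9 d=5 new=(27,9) → add node 10 parent=9 cost=28
19. q=(46,4) nearest=10 d=19 new=(32,4) → add node 11 parent=10 cost=33
20. q=(16,11) nearest=8 d=2 new=(16,11) → add node 12 parent=8 cost=20
21. q=(44,3) nearest=11 d=12 new=(37,3) → blocked by [34,37]×[2,4], reject
22. q=(42,5) nearest=11 d=10 new=(37,5) → blocked by [35,42]×[5,7], reject
23. q=(45,9) nearest=11 d=13 new=(37,9) → blocked by [35,42]×[5,7], reject
24. q=(13,4) nearest=7 d=4 new=(13,4) → blocked by [10,18]×[5,7], reject
25. q=(21,2) nearest=7 d=6 new=(21,3) → blocked by [10,18]×[5,7], reject
26. q=(16,14) nearest=8 d=3 new=(16,14) → add node 13 parent=8 cost=21
27. q=(8,13) nearest=4 d=1 new=(8,13) → add node 14 parent=4 cost=17
28. q=(21,4) nearest=7 d=5 new=(21,4) → blocked by [10,18]×[5,7], reject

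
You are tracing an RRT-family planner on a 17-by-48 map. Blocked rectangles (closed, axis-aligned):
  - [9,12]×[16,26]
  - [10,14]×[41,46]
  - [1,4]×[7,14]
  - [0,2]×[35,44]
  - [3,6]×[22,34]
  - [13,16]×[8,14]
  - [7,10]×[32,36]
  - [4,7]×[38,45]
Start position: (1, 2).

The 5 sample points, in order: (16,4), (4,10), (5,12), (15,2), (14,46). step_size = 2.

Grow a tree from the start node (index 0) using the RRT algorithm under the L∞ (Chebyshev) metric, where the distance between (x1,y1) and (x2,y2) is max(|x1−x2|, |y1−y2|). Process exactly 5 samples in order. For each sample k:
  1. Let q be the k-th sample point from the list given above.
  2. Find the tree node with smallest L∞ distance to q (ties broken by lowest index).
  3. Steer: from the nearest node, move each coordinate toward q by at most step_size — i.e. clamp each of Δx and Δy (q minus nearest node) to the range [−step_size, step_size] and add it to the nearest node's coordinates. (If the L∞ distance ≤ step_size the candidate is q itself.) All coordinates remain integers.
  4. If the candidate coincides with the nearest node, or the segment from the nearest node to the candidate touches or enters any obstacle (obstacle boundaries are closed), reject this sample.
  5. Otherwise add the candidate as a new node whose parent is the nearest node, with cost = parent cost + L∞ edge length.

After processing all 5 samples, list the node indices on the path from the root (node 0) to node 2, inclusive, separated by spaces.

Path: 0 1 2

1. q=(16,4) nearest=0 d=15 new=(3,4) → add node 1 parent=0 cost=2
2. q=(4,10) nearest=1 d=6 new=(4,6) → add node 2 parent=1 cost=4
3. q=(5,12) nearest=2 d=6 new=(5,8) → add node 3 parent=2 cost=6
4. q=(15,2) nearest=3 d=10 new=(7,6) → add node 4 parent=3 cost=8
5. q=(14,46) nearest=3 d=38 new=(7,10) → add node 5 parent=3 cost=8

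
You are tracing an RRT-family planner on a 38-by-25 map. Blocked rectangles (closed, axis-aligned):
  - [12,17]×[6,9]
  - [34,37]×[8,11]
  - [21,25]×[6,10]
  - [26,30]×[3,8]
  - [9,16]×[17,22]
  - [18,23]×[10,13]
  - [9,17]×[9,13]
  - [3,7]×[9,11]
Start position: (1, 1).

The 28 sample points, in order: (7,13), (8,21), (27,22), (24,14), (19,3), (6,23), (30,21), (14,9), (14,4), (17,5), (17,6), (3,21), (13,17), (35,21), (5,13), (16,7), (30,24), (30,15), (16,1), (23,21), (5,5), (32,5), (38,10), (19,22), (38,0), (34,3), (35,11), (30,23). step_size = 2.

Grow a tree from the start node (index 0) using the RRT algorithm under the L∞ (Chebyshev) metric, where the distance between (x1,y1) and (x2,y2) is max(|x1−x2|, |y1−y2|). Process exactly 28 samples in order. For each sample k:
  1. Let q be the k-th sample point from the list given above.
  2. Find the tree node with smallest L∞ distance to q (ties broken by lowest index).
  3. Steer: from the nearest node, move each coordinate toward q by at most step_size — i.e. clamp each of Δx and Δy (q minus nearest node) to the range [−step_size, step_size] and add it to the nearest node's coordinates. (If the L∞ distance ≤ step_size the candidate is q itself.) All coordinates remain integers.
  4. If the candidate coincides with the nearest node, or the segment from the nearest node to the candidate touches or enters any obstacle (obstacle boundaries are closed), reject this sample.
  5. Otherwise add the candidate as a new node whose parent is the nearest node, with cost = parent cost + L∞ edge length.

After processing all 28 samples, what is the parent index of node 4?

1. q=(7,13) nearest=0 d=12 new=(3,3) → add node 1 parent=0 cost=2
2. q=(8,21) nearest=1 d=18 new=(5,5) → add node 2 parent=1 cost=4
3. q=(27,22) nearest=2 d=22 new=(7,7) → add node 3 parent=2 cost=6
4. q=(24,14) nearest=3 d=17 new=(9,9) → blocked by [9,17]×[9,13], reject
5. q=(19,3) nearest=3 d=12 new=(9,5) → add node 4 parent=3 cost=8
6. q=(6,23) nearest=3 d=16 new=(6,9) → blocked by [3,7]×[9,11], reject
7. q=(30,21) nearest=4 d=21 new=(11,7) → add node 5 parent=4 cost=10
8. q=(14,9) nearest=5 d=3 new=(13,9) → blocked by [12,17]×[6,9], reject
9. q=(14,4) nearest=5 d=3 new=(13,5) → blocked by [12,17]×[6,9], reject
10. q=(17,5) nearest=5 d=6 new=(13,5) → blocked by [12,17]×[6,9], reject
11. q=(17,6) nearest=5 d=6 new=(13,6) → blocked by [12,17]×[6,9], reject
12. q=(3,21) nearest=3 d=14 new=(5,9) → blocked by [3,7]×[9,11], reject
13. q=(13,17) nearest=3 d=10 new=(9,9) → blocked by [9,17]×[9,13], reject
14. q=(35,21) nearest=5 d=24 new=(13,9) → blocked by [12,17]×[6,9], reject
15. q=(5,13) nearest=3 d=6 new=(5,9) → blocked by [3,7]×[9,11], reject
16. q=(16,7) nearest=5 d=5 new=(13,7) → blocked by [12,17]×[6,9], reject
17. q=(30,24) nearest=5 d=19 new=(13,9) → blocked by [12,17]×[6,9], reject
18. q=(30,15) nearest=5 d=19 new=(13,9) → blocked by [12,17]×[6,9], reject
19. q=(16,1) nearest=5 d=6 new=(13,5) → blocked by [12,17]×[6,9], reject
20. q=(23,21) nearest=5 d=14 new=(13,9) → blocked by [12,17]×[6,9], reject
21. q=(5,5) nearest=2 d=0 → coincident, reject
22. q=(32,5) nearest=5 d=21 new=(13,5) → blocked by [12,17]×[6,9], reject
23. q=(38,10) nearest=5 d=27 new=(13,9) → blocked by [12,17]×[6,9], reject
24. q=(19,22) nearest=3 d=15 new=(9,9) → blocked by [9,17]×[9,13], reject
25. q=(38,0) nearest=5 d=27 new=(13,5) → blocked by [12,17]×[6,9], reject
26. q=(34,3) nearest=5 d=23 new=(13,5) → blocked by [12,17]×[6,9], reject
27. q=(35,11) nearest=5 d=24 new=(13,9) → blocked by [12,17]×[6,9], reject
28. q=(30,23) nearest=5 d=19 new=(13,9) → blocked by [12,17]×[6,9], reject

Parent of node 4: 3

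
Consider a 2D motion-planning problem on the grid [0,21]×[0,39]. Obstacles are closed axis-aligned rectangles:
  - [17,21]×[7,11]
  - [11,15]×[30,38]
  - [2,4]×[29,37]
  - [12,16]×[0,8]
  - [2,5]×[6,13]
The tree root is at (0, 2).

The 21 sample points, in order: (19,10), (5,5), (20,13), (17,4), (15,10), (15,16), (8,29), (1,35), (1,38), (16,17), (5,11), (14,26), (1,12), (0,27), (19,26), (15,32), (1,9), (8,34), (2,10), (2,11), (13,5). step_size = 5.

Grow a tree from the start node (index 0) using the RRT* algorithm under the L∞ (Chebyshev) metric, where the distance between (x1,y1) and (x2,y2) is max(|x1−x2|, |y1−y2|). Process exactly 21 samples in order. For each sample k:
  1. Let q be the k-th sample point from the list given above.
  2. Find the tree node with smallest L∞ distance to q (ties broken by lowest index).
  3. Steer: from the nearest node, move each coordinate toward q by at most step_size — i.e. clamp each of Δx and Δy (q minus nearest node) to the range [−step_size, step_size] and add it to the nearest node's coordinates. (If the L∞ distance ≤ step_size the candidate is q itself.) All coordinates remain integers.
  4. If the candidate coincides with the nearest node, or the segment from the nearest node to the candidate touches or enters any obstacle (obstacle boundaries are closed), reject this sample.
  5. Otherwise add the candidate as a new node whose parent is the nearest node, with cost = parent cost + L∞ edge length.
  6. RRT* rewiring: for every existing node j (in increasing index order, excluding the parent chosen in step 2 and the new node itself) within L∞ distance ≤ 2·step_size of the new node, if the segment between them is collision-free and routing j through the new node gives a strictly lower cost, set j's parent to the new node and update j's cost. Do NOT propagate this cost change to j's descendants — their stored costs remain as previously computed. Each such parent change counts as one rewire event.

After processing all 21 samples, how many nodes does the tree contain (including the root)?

Node count: 12

1. q=(19,10) nearest=0 d=19 new=(5,7) → blocked by [2,5]×[6,13], reject
2. q=(5,5) nearest=0 d=5 new=(5,5) → add node 1 parent=0 cost=5
3. q=(20,13) nearest=1 d=15 new=(10,10) → add node 2 parent=1 cost=10
4. q=(17,4) nearest=2 d=7 new=(15,5) → blocked by [12,16]×[0,8], reject
5. q=(15,10) nearest=2 d=5 new=(15,10) → add node 3 parent=2 cost=15
6. q=(15,16) nearest=2 d=6 new=(15,15) → add node 4 parent=2 cost=15
7. q=(8,29) nearest=4 d=14 new=(10,20) → add node 5 parent=4 cost=20
8. q=(1,35) nearest=5 d=15 new=(5,25) → add node 6 parent=5 cost=25
9. q=(1,38) nearest=6 d=13 new=(1,30) → add node 7 parent=6 cost=30
10. q=(16,17) nearest=4 d=2 new=(16,17) → add node 8 parent=4 cost=17
11. q=(5,11) nearest=2 d=5 new=(5,11) → blocked by [2,5]×[6,13], reject
12. q=(14,26) nearest=5 d=6 new=(14,25) → add node 9 parent=5 cost=25
13. q=(1,12) nearest=1 d=7 new=(1,10) → blocked by [2,5]×[6,13], reject
14. q=(0,27) nearest=7 d=3 new=(0,27) → add node 10 parent=7 cost=33
15. q=(19,26) nearest=9 d=5 new=(19,26) → add node 11 parent=9 cost=30
16. q=(15,32) nearest=11 d=6 new=(15,31) → blocked by [11,15]×[30,38], reject
17. q=(1,9) nearest=1 d=4 new=(1,9) → blocked by [2,5]×[6,13], reject
18. q=(8,34) nearest=7 d=7 new=(6,34) → blocked by [2,4]×[29,37], reject
19. q=(2,10) nearest=1 d=5 new=(2,10) → blocked by [2,5]×[6,13], reject
20. q=(2,11) nearest=1 d=6 new=(2,10) → blocked by [2,5]×[6,13], reject
21. q=(13,5) nearest=2 d=5 new=(13,5) → blocked by [12,16]×[0,8], reject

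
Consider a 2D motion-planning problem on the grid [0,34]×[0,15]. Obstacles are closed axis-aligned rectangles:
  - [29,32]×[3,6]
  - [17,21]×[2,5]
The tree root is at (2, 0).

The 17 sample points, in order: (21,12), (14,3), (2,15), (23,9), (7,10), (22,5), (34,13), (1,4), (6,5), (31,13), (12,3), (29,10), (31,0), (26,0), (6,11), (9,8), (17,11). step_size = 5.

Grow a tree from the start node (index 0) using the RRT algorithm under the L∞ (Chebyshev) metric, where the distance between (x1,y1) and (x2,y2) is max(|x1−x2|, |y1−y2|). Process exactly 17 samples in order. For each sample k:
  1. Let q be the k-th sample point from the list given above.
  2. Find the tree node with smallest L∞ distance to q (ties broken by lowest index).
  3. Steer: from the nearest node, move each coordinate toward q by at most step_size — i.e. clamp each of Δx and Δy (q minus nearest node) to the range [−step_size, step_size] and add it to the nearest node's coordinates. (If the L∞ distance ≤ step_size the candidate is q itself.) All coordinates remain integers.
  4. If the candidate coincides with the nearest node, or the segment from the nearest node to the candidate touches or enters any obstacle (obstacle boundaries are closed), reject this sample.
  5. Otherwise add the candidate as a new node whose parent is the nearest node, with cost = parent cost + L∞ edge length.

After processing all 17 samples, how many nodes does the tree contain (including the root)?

Node count: 17

1. q=(21,12) nearest=0 d=19 new=(7,5) → add node 1 parent=0 cost=5
2. q=(14,3) nearest=1 d=7 new=(12,3) → add node 2 parent=1 cost=10
3. q=(2,15) nearest=1 d=10 new=(2,10) → add node 3 parent=1 cost=10
4. q=(23,9) nearest=2 d=11 new=(17,8) → add node 4 parent=2 cost=15
5. q=(7,10) nearest=1 d=5 new=(7,10) → add node 5 parent=1 cost=10
6. q=(22,5) nearest=4 d=5 new=(22,5) → add node 6 parent=4 cost=20
7. q=(34,13) nearest=6 d=12 new=(27,10) → add node 7 parent=6 cost=25
8. q=(1,4) nearest=0 d=4 new=(1,4) → add node 8 parent=0 cost=4
9. q=(6,5) nearest=1 d=1 new=(6,5) → add node 9 parent=1 cost=6
10. q=(31,13) nearest=7 d=4 new=(31,13) → add node 10 parent=7 cost=29
11. q=(12,3) nearest=2 d=0 → coincident, reject
12. q=(29,10) nearest=7 d=2 new=(29,10) → add node 11 parent=7 cost=27
13. q=(31,0) nearest=6 d=9 new=(27,0) → add node 12 parent=6 cost=25
14. q=(26,0) nearest=12 d=1 new=(26,0) → add node 13 parent=12 cost=26
15. q=(6,11) nearest=5 d=1 new=(6,11) → add node 14 parent=5 cost=11
16. q=(9,8) nearest=5 d=2 new=(9,8) → add node 15 parent=5 cost=12
17. q=(17,11) nearest=4 d=3 new=(17,11) → add node 16 parent=4 cost=18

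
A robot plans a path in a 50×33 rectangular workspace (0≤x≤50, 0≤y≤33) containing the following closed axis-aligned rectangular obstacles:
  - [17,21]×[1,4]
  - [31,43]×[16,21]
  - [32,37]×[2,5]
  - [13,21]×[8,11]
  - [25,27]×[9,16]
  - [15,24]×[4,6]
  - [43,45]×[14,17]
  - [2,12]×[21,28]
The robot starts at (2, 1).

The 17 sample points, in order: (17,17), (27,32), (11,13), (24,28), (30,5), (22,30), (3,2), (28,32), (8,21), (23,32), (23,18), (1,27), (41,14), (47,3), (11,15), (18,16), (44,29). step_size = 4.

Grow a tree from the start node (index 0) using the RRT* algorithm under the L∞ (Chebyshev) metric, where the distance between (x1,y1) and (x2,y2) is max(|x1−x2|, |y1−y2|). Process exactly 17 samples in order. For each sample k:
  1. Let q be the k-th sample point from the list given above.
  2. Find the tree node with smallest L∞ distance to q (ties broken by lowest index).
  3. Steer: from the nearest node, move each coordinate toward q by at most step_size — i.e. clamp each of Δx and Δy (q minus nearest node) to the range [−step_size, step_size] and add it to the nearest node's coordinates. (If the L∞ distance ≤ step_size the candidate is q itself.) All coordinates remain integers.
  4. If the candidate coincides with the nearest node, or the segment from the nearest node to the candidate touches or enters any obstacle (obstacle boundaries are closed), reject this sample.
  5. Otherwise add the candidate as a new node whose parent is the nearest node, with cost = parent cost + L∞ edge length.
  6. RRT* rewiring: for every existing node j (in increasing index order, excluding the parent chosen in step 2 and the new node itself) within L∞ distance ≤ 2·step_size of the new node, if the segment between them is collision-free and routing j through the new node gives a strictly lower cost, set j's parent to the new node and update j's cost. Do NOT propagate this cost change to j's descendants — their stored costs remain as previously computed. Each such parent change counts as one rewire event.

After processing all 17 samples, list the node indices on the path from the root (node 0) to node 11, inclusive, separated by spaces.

1. q=(17,17) nearest=0 d=16 new=(6,5) → add node 1 parent=0 cost=4
2. q=(27,32) nearest=1 d=27 new=(10,9) → add node 2 parent=1 cost=8
3. q=(11,13) nearest=2 d=4 new=(11,13) → add node 3 parent=2 cost=12
4. q=(24,28) nearest=3 d=15 new=(15,17) → add node 4 parent=3 cost=16
5. q=(30,5) nearest=4 d=15 new=(19,13) → add node 5 parent=4 cost=20
6. q=(22,30) nearest=4 d=13 new=(19,21) → add node 6 parent=4 cost=20
7. q=(3,2) nearest=0 d=1 new=(3,2) → add node 7 parent=0 cost=1
8. q=(28,32) nearest=6 d=11 new=(23,25) → add node 8 parent=6 cost=24
9. q=(8,21) nearest=4 d=7 new=(11,21) → blocked by [2,12]×[21,28], reject
10. q=(23,32) nearest=8 d=7 new=(23,29) → add node 9 parent=8 cost=28
11. q=(23,18) nearest=6 d=4 new=(23,18) → add node 10 parent=6 cost=24
12. q=(1,27) nearest=3 d=14 new=(7,17) → add node 11 parent=3 cost=16
13. q=(41,14) nearest=8 d=18 new=(27,21) → add node 12 parent=8 cost=28
14. q=(47,3) nearest=12 d=20 new=(31,17) → blocked by [31,43]×[16,21], reject
15. q=(11,15) nearest=3 d=2 new=(11,15) → add node 13 parent=3 cost=14
16. q=(18,16) nearest=4 d=3 new=(18,16) → add node 14 parent=4 cost=19
17. q=(44,29) nearest=12 d=17 new=(31,25) → add node 15 parent=12 cost=32

Path: 0 1 2 3 11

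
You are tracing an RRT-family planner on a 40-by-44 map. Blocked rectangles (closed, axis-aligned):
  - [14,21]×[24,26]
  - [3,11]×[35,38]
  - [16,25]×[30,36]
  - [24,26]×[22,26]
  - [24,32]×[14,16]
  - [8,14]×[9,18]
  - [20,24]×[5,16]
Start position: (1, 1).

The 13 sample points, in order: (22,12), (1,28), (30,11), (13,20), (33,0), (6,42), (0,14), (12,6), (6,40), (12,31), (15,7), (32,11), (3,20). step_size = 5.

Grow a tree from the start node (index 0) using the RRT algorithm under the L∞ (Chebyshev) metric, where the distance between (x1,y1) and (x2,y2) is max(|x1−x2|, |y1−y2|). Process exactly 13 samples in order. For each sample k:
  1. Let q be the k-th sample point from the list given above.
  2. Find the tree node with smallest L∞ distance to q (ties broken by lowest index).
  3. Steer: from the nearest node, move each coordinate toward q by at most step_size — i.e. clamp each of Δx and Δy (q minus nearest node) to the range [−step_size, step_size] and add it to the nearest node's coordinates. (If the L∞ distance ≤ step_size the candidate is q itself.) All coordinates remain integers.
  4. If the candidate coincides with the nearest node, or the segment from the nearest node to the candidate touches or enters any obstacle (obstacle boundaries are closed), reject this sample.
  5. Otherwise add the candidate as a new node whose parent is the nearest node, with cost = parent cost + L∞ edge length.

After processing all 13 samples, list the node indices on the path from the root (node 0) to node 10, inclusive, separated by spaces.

1. q=(22,12) nearest=0 d=21 new=(6,6) → add node 1 parent=0 cost=5
2. q=(1,28) nearest=1 d=22 new=(1,11) → add node 2 parent=1 cost=10
3. q=(30,11) nearest=1 d=24 new=(11,11) → blocked by [8,14]×[9,18], reject
4. q=(13,20) nearest=2 d=12 new=(6,16) → add node 3 parent=2 cost=15
5. q=(33,0) nearest=1 d=27 new=(11,1) → add node 4 parent=1 cost=10
6. q=(6,42) nearest=3 d=26 new=(6,21) → add node 5 parent=3 cost=20
7. q=(0,14) nearest=2 d=3 new=(0,14) → add node 6 parent=2 cost=13
8. q=(12,6) nearest=4 d=5 new=(12,6) → add node 7 parent=4 cost=15
9. q=(6,40) nearest=5 d=19 new=(6,26) → add node 8 parent=5 cost=25
10. q=(12,31) nearest=8 d=6 new=(11,31) → add node 9 parent=8 cost=30
11. q=(15,7) nearest=7 d=3 new=(15,7) → add node 10 parent=7 cost=18
12. q=(32,11) nearest=10 d=17 new=(20,11) → blocked by [20,24]×[5,16], reject
13. q=(3,20) nearest=5 d=3 new=(3,20) → add node 11 parent=5 cost=23

Path: 0 1 4 7 10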